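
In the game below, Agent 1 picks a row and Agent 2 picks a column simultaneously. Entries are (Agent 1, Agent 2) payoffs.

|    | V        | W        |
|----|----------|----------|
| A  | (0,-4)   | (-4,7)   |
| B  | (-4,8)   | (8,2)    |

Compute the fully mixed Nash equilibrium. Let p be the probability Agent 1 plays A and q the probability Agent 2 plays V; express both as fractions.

p = 6/17, q = 3/4

In a mixed NE each player is indifferent between their pure strategies, so the opponent's mix sets the indifference.
Agent 2 indifferent between V and W: p·(-4) + (1−p)·8 = p·7 + (1−p)·2 ⟹ 8 + (-12)p = 2 + 5p ⟹ p = 6/17.
Agent 1 indifferent between A and B: q·0 + (1−q)·(-4) = q·(-4) + (1−q)·8 ⟹ (-4) + 4q = 8 + (-12)q ⟹ q = 3/4.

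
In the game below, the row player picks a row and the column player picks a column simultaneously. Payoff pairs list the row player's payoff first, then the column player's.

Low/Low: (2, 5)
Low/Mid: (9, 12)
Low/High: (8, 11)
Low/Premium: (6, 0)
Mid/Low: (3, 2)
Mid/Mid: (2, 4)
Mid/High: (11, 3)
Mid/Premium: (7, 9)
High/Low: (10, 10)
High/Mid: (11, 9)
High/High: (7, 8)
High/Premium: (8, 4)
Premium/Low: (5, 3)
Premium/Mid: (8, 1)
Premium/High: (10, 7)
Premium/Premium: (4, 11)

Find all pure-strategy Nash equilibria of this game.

Check mutual best responses: a cell is a NE iff neither player can gain by unilaterally deviating.
The row player's best responses — vs Low: High (payoff 10); vs Mid: High (payoff 11); vs High: Mid (payoff 11); vs Premium: High (payoff 8).
The column player's best responses — vs Low: Mid (payoff 12); vs Mid: Premium (payoff 9); vs High: Low (payoff 10); vs Premium: Premium (payoff 11).
The only mutual best response is (High, Low); neither player gains by switching there.

(High, Low)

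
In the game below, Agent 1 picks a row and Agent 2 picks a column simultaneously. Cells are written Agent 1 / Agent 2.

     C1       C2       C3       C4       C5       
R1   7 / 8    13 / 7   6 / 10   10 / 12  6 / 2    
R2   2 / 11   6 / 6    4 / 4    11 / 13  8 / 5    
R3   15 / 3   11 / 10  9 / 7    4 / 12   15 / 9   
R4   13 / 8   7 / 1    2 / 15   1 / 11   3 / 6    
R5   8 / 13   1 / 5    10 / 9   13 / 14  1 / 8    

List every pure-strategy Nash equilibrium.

Find each player's best response to every opponent strategy; NE are the intersections.
Agent 1's best responses — vs C1: R3 (payoff 15); vs C2: R1 (payoff 13); vs C3: R5 (payoff 10); vs C4: R5 (payoff 13); vs C5: R3 (payoff 15).
Agent 2's best responses — vs R1: C4 (payoff 12); vs R2: C4 (payoff 13); vs R3: C4 (payoff 12); vs R4: C3 (payoff 15); vs R5: C4 (payoff 14).
The only mutual best response is (R5, C4); neither player gains by switching there.

(R5, C4)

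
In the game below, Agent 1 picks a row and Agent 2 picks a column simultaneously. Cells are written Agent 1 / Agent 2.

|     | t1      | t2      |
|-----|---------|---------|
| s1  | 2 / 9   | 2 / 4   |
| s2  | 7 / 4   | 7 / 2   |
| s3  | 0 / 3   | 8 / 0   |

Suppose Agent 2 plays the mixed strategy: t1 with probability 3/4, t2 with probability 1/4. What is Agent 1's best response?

Agent 1's best reply maximizes expected payoff against the mix.
s1: (3/4)·2 + (1/4)·2 = 2
s2: (3/4)·7 + (1/4)·7 = 7
s3: (3/4)·0 + (1/4)·8 = 2
Highest expected payoff is 7, from s2.

s2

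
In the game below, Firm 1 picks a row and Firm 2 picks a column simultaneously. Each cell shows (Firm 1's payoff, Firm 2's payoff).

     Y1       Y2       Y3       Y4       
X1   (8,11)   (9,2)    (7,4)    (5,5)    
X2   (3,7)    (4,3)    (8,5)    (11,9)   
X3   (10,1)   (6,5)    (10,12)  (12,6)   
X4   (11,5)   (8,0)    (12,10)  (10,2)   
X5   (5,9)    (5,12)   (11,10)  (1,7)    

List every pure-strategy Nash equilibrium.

Check mutual best responses: a cell is a NE iff neither player can gain by unilaterally deviating.
Firm 1's best responses — vs Y1: X4 (payoff 11); vs Y2: X1 (payoff 9); vs Y3: X4 (payoff 12); vs Y4: X3 (payoff 12).
Firm 2's best responses — vs X1: Y1 (payoff 11); vs X2: Y4 (payoff 9); vs X3: Y3 (payoff 12); vs X4: Y3 (payoff 10); vs X5: Y2 (payoff 12).
The only mutual best response is (X4, Y3); neither player gains by switching there.

(X4, Y3)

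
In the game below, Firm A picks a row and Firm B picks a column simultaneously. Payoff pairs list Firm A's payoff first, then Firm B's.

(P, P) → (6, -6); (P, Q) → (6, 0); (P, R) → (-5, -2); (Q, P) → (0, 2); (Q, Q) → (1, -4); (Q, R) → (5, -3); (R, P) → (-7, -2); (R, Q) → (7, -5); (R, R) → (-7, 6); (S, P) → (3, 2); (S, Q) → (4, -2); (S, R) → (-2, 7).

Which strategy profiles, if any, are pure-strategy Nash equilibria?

No pure-strategy Nash equilibrium

A profile is a Nash equilibrium when each player is best-responding to the other.
Firm A's best responses — vs P: P (payoff 6); vs Q: R (payoff 7); vs R: Q (payoff 5).
Firm B's best responses — vs P: Q (payoff 0); vs Q: P (payoff 2); vs R: R (payoff 6); vs S: R (payoff 7).
No cell has both players best-responding. For instance, Firm A's best reply to R is Q, but against Q Firm B prefers P over R.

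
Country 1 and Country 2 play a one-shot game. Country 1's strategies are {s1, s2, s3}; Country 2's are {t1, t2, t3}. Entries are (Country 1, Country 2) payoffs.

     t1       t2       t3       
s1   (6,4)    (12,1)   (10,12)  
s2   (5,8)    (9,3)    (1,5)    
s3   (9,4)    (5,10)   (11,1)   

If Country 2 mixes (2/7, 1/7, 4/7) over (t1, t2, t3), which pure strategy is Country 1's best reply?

Country 1's best reply maximizes expected payoff against the mix.
s1: (2/7)·6 + (1/7)·12 + (4/7)·10 = 64/7
s2: (2/7)·5 + (1/7)·9 + (4/7)·1 = 23/7
s3: (2/7)·9 + (1/7)·5 + (4/7)·11 = 67/7
Highest expected payoff is 67/7, from s3.

s3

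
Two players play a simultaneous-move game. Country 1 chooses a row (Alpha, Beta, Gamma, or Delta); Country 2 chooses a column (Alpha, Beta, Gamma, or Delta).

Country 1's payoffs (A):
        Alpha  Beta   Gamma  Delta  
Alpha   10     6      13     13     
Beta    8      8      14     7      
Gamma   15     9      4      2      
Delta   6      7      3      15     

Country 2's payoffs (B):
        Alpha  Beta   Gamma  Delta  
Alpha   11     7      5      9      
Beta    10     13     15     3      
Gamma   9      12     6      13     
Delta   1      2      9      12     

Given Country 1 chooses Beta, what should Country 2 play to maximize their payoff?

Gamma

With Country 1 fixed at Beta, Country 2's payoffs are: Alpha → 10, Beta → 13, Gamma → 15, Delta → 3.
The maximum is 15, achieved by Gamma.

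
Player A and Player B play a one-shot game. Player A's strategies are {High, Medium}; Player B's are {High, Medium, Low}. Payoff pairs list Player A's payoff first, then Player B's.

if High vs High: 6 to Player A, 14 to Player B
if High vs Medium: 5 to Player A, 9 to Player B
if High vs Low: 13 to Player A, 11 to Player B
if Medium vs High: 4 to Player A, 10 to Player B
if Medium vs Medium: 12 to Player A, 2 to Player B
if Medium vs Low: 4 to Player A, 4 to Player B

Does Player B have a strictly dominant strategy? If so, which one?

High

A strategy is strictly dominant if it gives Player B a strictly higher payoff than every other strategy, against every choice by the opponent.
High strictly dominates: vs High: 14 > each of {9, 11}; vs Medium: 10 > each of {2, 4}.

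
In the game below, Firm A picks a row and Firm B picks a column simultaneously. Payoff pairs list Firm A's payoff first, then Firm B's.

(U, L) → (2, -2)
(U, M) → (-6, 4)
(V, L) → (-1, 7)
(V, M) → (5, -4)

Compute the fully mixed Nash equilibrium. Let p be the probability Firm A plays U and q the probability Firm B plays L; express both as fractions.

p = 11/17, q = 11/14

In a mixed NE each player is indifferent between their pure strategies, so the opponent's mix sets the indifference.
Firm B indifferent between L and M: p·(-2) + (1−p)·7 = p·4 + (1−p)·(-4) ⟹ 7 + (-9)p = (-4) + 8p ⟹ p = 11/17.
Firm A indifferent between U and V: q·2 + (1−q)·(-6) = q·(-1) + (1−q)·5 ⟹ (-6) + 8q = 5 + (-6)q ⟹ q = 11/14.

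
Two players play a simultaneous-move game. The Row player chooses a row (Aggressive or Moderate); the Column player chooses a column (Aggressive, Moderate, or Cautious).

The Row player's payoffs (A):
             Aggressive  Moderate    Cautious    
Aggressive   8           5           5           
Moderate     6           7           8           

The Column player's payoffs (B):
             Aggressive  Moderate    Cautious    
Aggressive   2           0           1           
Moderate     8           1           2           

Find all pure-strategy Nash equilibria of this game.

(Aggressive, Aggressive)

A profile is a Nash equilibrium when each player is best-responding to the other.
The Row player's best responses — vs Aggressive: Aggressive (payoff 8); vs Moderate: Moderate (payoff 7); vs Cautious: Moderate (payoff 8).
The Column player's best responses — vs Aggressive: Aggressive (payoff 2); vs Moderate: Aggressive (payoff 8).
The only mutual best response is (Aggressive, Aggressive); neither player gains by switching there.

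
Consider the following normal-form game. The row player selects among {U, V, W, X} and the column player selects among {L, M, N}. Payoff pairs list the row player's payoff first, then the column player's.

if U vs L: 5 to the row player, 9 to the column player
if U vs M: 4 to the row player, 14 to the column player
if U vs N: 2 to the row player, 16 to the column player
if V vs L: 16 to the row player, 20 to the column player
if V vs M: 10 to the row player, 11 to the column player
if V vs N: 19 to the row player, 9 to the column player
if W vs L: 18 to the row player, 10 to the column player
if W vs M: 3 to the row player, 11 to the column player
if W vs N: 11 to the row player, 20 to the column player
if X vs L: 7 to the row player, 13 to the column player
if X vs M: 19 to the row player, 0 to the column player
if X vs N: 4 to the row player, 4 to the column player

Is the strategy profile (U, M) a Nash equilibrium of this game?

No

Holding the column player at M: the row player gets 4 from U but could get 19 by switching to X. The row player has a profitable deviation.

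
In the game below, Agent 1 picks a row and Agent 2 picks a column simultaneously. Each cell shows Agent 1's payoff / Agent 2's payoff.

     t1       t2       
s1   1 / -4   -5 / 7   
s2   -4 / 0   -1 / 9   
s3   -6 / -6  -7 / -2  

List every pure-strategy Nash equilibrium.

(s2, t2)

A profile is a Nash equilibrium when each player is best-responding to the other.
Agent 1's best responses — vs t1: s1 (payoff 1); vs t2: s2 (payoff -1).
Agent 2's best responses — vs s1: t2 (payoff 7); vs s2: t2 (payoff 9); vs s3: t2 (payoff -2).
The only mutual best response is (s2, t2); neither player gains by switching there.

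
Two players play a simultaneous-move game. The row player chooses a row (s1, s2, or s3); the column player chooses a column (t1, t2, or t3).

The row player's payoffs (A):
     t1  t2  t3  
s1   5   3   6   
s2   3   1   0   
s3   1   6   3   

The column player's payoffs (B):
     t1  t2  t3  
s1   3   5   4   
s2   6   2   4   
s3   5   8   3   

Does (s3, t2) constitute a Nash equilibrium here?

Holding the column player at t2: the row player gets 6 from s3, versus 3 from s1, 1 from s2. No profitable deviation for the row player.
Holding the row player at s3: the column player gets 8 from t2, versus 5 from t1, 3 from t3. No profitable deviation for the column player either.

Yes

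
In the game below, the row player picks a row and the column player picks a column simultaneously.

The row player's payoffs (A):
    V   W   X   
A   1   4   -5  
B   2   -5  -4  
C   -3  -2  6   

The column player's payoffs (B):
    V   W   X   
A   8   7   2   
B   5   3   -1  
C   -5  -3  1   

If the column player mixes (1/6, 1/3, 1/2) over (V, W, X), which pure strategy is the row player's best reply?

Compute the row player's expected payoff from each pure strategy against the given mix.
A: (1/6)·1 + (1/3)·4 + (1/2)·(-5) = -1
B: (1/6)·2 + (1/3)·(-5) + (1/2)·(-4) = -10/3
C: (1/6)·(-3) + (1/3)·(-2) + (1/2)·6 = 11/6
Highest expected payoff is 11/6, from C.

C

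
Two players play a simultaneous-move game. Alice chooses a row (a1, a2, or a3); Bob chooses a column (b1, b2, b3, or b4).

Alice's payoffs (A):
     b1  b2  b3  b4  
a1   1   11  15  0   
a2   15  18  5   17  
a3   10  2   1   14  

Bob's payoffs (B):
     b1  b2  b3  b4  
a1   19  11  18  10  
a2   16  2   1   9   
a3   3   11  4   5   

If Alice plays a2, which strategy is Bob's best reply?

b1

With Alice fixed at a2, Bob's payoffs are: b1 → 16, b2 → 2, b3 → 1, b4 → 9.
The maximum is 16, achieved by b1.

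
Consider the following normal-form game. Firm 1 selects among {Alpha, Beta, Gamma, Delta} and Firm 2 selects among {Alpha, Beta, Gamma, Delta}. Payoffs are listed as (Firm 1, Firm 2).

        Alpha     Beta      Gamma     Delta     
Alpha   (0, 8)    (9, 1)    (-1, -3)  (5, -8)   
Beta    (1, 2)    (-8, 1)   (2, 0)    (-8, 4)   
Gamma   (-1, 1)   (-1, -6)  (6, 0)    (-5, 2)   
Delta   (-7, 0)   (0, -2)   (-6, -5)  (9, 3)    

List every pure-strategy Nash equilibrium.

(Delta, Delta)

Check mutual best responses: a cell is a NE iff neither player can gain by unilaterally deviating.
Firm 1's best responses — vs Alpha: Beta (payoff 1); vs Beta: Alpha (payoff 9); vs Gamma: Gamma (payoff 6); vs Delta: Delta (payoff 9).
Firm 2's best responses — vs Alpha: Alpha (payoff 8); vs Beta: Delta (payoff 4); vs Gamma: Delta (payoff 2); vs Delta: Delta (payoff 3).
The only mutual best response is (Delta, Delta); neither player gains by switching there.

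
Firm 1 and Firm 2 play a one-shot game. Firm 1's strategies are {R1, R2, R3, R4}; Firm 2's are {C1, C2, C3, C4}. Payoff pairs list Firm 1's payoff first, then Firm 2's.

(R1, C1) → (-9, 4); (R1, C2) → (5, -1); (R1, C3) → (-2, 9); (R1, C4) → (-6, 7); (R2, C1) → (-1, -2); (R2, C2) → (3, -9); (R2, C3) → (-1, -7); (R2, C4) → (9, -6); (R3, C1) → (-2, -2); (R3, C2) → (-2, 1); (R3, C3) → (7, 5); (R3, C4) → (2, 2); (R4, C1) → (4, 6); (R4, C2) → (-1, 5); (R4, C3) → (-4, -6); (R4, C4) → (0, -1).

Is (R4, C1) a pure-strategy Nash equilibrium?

Yes

Holding Firm 2 at C1: Firm 1 gets 4 from R4, versus -9 from R1, -1 from R2, -2 from R3. No profitable deviation for Firm 1.
Holding Firm 1 at R4: Firm 2 gets 6 from C1, versus 5 from C2, -6 from C3, -1 from C4. No profitable deviation for Firm 2 either.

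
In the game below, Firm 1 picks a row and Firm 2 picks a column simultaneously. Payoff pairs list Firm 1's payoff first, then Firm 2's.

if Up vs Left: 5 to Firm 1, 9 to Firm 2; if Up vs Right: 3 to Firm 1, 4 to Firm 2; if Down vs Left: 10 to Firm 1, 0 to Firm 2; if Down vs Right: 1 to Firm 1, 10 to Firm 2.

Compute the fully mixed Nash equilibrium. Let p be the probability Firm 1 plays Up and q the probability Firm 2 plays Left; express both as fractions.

Each player's mixing probability is pinned down by making the *other* player indifferent.
Firm 2 indifferent between Left and Right: p·9 + (1−p)·0 = p·4 + (1−p)·10 ⟹ 0 + 9p = 10 + (-6)p ⟹ p = 2/3.
Firm 1 indifferent between Up and Down: q·5 + (1−q)·3 = q·10 + (1−q)·1 ⟹ 3 + 2q = 1 + 9q ⟹ q = 2/7.

p = 2/3, q = 2/7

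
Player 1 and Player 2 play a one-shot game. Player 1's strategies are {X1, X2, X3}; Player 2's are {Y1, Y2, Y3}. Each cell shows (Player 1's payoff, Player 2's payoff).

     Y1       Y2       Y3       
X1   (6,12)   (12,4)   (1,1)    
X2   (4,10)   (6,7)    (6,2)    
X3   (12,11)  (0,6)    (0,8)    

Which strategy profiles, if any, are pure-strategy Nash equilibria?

A profile is a Nash equilibrium when each player is best-responding to the other.
Player 1's best responses — vs Y1: X3 (payoff 12); vs Y2: X1 (payoff 12); vs Y3: X2 (payoff 6).
Player 2's best responses — vs X1: Y1 (payoff 12); vs X2: Y1 (payoff 10); vs X3: Y1 (payoff 11).
The only mutual best response is (X3, Y1); neither player gains by switching there.

(X3, Y1)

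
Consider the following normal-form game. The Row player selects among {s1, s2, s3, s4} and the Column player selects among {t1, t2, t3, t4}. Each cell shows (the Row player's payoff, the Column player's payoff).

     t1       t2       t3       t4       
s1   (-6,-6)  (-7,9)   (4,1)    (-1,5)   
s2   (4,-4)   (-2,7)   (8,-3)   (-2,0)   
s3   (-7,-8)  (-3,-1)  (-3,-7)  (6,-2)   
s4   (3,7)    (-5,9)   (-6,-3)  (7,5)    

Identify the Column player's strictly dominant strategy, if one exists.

t2

A strategy is strictly dominant if it gives the Column player a strictly higher payoff than every other strategy, against every choice by the opponent.
t2 strictly dominates: vs s1: 9 > each of {-6, 1, 5}; vs s2: 7 > each of {-4, -3, 0}; vs s3: -1 > each of {-8, -7, -2}; vs s4: 9 > each of {7, -3, 5}.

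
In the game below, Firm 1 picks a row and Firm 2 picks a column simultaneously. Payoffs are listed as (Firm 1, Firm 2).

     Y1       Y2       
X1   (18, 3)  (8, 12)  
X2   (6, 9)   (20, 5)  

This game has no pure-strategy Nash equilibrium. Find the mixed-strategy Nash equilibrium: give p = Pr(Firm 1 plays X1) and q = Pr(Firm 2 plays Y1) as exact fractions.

In a mixed NE each player is indifferent between their pure strategies, so the opponent's mix sets the indifference.
Firm 2 indifferent between Y1 and Y2: p·3 + (1−p)·9 = p·12 + (1−p)·5 ⟹ 9 + (-6)p = 5 + 7p ⟹ p = 4/13.
Firm 1 indifferent between X1 and X2: q·18 + (1−q)·8 = q·6 + (1−q)·20 ⟹ 8 + 10q = 20 + (-14)q ⟹ q = 1/2.

p = 4/13, q = 1/2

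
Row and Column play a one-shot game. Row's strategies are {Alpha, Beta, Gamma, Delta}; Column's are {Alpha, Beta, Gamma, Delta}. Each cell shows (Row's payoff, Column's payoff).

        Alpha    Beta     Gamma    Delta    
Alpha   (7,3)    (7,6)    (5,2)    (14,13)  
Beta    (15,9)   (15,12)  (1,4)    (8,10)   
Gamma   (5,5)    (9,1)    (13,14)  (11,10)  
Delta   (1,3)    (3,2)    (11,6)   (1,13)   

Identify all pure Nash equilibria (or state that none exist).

Check mutual best responses: a cell is a NE iff neither player can gain by unilaterally deviating.
Row's best responses — vs Alpha: Beta (payoff 15); vs Beta: Beta (payoff 15); vs Gamma: Gamma (payoff 13); vs Delta: Alpha (payoff 14).
Column's best responses — vs Alpha: Delta (payoff 13); vs Beta: Beta (payoff 12); vs Gamma: Gamma (payoff 14); vs Delta: Delta (payoff 13).
Mutual best responses occur at (Alpha, Delta), (Beta, Beta), and (Gamma, Gamma); at each, neither player gains by switching.

(Alpha, Delta), (Beta, Beta), and (Gamma, Gamma)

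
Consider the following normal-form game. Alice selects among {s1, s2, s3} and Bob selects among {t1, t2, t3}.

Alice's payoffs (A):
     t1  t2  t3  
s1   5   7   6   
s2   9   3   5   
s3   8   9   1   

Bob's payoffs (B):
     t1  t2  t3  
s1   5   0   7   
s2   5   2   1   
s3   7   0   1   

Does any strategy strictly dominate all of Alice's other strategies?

A strategy is strictly dominant if it gives Alice a strictly higher payoff than every other strategy, against every choice by the opponent.
s1 is not dominant: against t1, s2 gives 9 > 5.
s2 is not dominant: against t2, s1 gives 7 > 3.
s3 is not dominant: against t1, s2 gives 9 > 8.
No single strategy is best against every opponent action.

No strictly dominant strategy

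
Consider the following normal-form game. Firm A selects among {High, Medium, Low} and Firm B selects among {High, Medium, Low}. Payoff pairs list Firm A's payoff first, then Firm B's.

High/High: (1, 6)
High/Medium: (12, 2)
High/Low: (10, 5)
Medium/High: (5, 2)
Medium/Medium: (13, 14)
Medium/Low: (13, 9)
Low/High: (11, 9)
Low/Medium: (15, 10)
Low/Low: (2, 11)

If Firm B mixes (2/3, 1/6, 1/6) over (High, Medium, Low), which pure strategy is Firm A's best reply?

Firm A's best reply maximizes expected payoff against the mix.
High: (2/3)·1 + (1/6)·12 + (1/6)·10 = 13/3
Medium: (2/3)·5 + (1/6)·13 + (1/6)·13 = 23/3
Low: (2/3)·11 + (1/6)·15 + (1/6)·2 = 61/6
Highest expected payoff is 61/6, from Low.

Low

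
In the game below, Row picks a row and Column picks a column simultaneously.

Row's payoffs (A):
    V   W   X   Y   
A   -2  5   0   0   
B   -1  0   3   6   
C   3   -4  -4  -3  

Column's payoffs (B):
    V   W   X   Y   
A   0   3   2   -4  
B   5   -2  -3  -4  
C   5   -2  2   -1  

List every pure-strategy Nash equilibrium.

Check mutual best responses: a cell is a NE iff neither player can gain by unilaterally deviating.
Row's best responses — vs V: C (payoff 3); vs W: A (payoff 5); vs X: B (payoff 3); vs Y: B (payoff 6).
Column's best responses — vs A: W (payoff 3); vs B: V (payoff 5); vs C: V (payoff 5).
Mutual best responses occur at (A, W) and (C, V); at each, neither player gains by switching.

(A, W) and (C, V)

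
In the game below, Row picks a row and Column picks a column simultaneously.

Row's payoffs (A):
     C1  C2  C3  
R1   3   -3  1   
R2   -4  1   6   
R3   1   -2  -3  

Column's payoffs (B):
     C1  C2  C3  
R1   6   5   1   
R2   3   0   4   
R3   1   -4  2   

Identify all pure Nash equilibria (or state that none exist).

(R1, C1) and (R2, C3)

Find each player's best response to every opponent strategy; NE are the intersections.
Row's best responses — vs C1: R1 (payoff 3); vs C2: R2 (payoff 1); vs C3: R2 (payoff 6).
Column's best responses — vs R1: C1 (payoff 6); vs R2: C3 (payoff 4); vs R3: C3 (payoff 2).
Mutual best responses occur at (R1, C1) and (R2, C3); at each, neither player gains by switching.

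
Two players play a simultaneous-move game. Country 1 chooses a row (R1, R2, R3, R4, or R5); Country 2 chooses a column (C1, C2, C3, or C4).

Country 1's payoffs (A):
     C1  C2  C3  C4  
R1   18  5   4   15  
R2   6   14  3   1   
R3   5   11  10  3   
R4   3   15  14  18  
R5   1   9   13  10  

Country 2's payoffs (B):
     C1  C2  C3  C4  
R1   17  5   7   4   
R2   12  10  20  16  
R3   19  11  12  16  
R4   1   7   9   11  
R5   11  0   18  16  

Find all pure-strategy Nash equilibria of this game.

(R1, C1) and (R4, C4)

Find each player's best response to every opponent strategy; NE are the intersections.
Country 1's best responses — vs C1: R1 (payoff 18); vs C2: R4 (payoff 15); vs C3: R4 (payoff 14); vs C4: R4 (payoff 18).
Country 2's best responses — vs R1: C1 (payoff 17); vs R2: C3 (payoff 20); vs R3: C1 (payoff 19); vs R4: C4 (payoff 11); vs R5: C3 (payoff 18).
Mutual best responses occur at (R1, C1) and (R4, C4); at each, neither player gains by switching.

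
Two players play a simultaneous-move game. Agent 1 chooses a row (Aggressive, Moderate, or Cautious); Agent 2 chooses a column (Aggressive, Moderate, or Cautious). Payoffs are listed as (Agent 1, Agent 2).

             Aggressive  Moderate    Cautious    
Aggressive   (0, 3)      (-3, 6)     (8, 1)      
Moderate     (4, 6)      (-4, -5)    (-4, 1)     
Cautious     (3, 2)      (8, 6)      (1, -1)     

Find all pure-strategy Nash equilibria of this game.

(Moderate, Aggressive) and (Cautious, Moderate)

A profile is a Nash equilibrium when each player is best-responding to the other.
Agent 1's best responses — vs Aggressive: Moderate (payoff 4); vs Moderate: Cautious (payoff 8); vs Cautious: Aggressive (payoff 8).
Agent 2's best responses — vs Aggressive: Moderate (payoff 6); vs Moderate: Aggressive (payoff 6); vs Cautious: Moderate (payoff 6).
Mutual best responses occur at (Moderate, Aggressive) and (Cautious, Moderate); at each, neither player gains by switching.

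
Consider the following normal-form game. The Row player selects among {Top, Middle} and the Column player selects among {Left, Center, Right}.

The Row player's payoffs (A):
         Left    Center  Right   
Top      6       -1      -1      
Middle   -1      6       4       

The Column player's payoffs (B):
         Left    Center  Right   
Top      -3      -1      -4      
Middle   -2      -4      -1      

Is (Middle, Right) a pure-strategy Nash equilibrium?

Holding the Column player at Right: the Row player gets 4 from Middle, versus -1 from Top. No profitable deviation for the Row player.
Holding the Row player at Middle: the Column player gets -1 from Right, versus -2 from Left, -4 from Center. No profitable deviation for the Column player either.

Yes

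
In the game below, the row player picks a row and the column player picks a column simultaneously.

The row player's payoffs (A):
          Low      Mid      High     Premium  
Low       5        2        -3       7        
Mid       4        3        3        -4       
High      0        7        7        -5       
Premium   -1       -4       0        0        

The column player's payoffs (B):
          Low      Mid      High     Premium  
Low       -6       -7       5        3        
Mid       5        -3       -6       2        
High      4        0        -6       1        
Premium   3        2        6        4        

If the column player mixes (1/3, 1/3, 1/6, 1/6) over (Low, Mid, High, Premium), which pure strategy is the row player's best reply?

Low

The row player's best reply maximizes expected payoff against the mix.
Low: (1/3)·5 + (1/3)·2 + (1/6)·(-3) + (1/6)·7 = 3
Mid: (1/3)·4 + (1/3)·3 + (1/6)·3 + (1/6)·(-4) = 13/6
High: (1/3)·0 + (1/3)·7 + (1/6)·7 + (1/6)·(-5) = 8/3
Premium: (1/3)·(-1) + (1/3)·(-4) + (1/6)·0 + (1/6)·0 = -5/3
Highest expected payoff is 3, from Low.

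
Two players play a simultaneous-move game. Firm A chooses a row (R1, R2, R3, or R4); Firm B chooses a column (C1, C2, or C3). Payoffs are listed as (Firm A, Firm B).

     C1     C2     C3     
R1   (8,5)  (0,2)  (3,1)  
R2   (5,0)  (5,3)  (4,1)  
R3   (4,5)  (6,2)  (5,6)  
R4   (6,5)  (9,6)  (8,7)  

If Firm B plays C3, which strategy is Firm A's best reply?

R4

With Firm B fixed at C3, Firm A's payoffs are: R1 → 3, R2 → 4, R3 → 5, R4 → 8.
The maximum is 8, achieved by R4.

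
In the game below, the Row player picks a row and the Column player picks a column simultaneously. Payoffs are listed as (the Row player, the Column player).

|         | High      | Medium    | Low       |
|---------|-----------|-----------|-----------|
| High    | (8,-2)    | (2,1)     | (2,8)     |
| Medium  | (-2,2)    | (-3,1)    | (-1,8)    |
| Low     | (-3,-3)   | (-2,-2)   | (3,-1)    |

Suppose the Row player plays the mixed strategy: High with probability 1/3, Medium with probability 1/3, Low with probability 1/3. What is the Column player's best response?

Compute the Column player's expected payoff from each pure strategy against the given mix.
High: (1/3)·(-2) + (1/3)·2 + (1/3)·(-3) = -1
Medium: (1/3)·1 + (1/3)·1 + (1/3)·(-2) = 0
Low: (1/3)·8 + (1/3)·8 + (1/3)·(-1) = 5
Highest expected payoff is 5, from Low.

Low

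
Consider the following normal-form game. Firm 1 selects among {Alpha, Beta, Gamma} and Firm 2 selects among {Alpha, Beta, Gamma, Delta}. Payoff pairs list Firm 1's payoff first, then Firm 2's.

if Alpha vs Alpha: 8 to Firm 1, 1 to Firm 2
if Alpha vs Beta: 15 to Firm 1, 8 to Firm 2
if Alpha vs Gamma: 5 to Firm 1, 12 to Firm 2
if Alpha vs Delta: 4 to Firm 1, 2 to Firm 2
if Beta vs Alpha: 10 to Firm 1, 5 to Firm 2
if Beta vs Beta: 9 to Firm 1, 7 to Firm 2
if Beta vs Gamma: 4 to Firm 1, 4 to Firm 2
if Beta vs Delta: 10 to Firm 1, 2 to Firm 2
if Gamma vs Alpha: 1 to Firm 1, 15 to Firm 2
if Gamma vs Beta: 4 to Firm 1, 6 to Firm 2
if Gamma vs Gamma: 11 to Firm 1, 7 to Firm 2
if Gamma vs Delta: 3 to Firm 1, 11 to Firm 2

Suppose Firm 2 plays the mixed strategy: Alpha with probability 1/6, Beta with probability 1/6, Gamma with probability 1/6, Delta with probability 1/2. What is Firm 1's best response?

Firm 1's best reply maximizes expected payoff against the mix.
Alpha: (1/6)·8 + (1/6)·15 + (1/6)·5 + (1/2)·4 = 20/3
Beta: (1/6)·10 + (1/6)·9 + (1/6)·4 + (1/2)·10 = 53/6
Gamma: (1/6)·1 + (1/6)·4 + (1/6)·11 + (1/2)·3 = 25/6
Highest expected payoff is 53/6, from Beta.

Beta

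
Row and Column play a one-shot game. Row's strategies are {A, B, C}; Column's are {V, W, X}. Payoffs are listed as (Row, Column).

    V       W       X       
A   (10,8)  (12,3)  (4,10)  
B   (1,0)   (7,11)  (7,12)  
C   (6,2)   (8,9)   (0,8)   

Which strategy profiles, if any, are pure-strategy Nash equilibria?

(B, X)

Find each player's best response to every opponent strategy; NE are the intersections.
Row's best responses — vs V: A (payoff 10); vs W: A (payoff 12); vs X: B (payoff 7).
Column's best responses — vs A: X (payoff 10); vs B: X (payoff 12); vs C: W (payoff 9).
The only mutual best response is (B, X); neither player gains by switching there.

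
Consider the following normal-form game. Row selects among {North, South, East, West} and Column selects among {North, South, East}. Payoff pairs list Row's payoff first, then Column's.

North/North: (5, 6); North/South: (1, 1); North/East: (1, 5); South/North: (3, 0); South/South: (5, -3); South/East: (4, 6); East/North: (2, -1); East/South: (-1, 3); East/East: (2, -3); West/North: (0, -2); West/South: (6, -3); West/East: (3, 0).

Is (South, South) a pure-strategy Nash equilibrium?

No

Holding Column at South: Row gets 5 from South but could get 6 by switching to West. Row has a profitable deviation.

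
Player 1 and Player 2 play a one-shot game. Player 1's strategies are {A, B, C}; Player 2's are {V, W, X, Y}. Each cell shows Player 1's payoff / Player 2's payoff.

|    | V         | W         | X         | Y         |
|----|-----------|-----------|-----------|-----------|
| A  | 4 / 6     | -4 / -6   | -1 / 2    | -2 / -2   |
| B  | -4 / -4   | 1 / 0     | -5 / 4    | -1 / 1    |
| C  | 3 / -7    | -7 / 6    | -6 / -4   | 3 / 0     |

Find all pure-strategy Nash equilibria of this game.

(A, V)

Find each player's best response to every opponent strategy; NE are the intersections.
Player 1's best responses — vs V: A (payoff 4); vs W: B (payoff 1); vs X: A (payoff -1); vs Y: C (payoff 3).
Player 2's best responses — vs A: V (payoff 6); vs B: X (payoff 4); vs C: W (payoff 6).
The only mutual best response is (A, V); neither player gains by switching there.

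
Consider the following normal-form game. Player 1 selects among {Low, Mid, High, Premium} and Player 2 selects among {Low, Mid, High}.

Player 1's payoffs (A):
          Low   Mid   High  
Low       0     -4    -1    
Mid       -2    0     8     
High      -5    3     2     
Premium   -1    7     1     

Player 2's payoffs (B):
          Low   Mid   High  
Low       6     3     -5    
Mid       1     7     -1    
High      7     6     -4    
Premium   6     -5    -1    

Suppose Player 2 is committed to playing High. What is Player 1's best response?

With Player 2 fixed at High, Player 1's payoffs are: Low → -1, Mid → 8, High → 2, Premium → 1.
The maximum is 8, achieved by Mid.

Mid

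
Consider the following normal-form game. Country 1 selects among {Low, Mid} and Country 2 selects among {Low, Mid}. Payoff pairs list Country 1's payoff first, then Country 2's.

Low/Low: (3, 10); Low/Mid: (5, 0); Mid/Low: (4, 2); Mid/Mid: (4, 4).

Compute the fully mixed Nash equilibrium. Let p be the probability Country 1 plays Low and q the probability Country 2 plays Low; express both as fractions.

p = 1/6, q = 1/2

In a mixed NE each player is indifferent between their pure strategies, so the opponent's mix sets the indifference.
Country 2 indifferent between Low and Mid: p·10 + (1−p)·2 = p·0 + (1−p)·4 ⟹ 2 + 8p = 4 + (-4)p ⟹ p = 1/6.
Country 1 indifferent between Low and Mid: q·3 + (1−q)·5 = q·4 + (1−q)·4 ⟹ 5 + (-2)q = 4 + 0q ⟹ q = 1/2.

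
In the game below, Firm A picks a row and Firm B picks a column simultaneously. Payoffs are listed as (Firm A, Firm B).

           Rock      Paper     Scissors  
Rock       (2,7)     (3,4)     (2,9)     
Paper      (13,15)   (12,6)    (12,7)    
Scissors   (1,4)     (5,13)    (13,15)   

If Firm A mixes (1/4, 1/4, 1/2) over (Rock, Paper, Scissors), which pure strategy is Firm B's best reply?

Firm B's best reply maximizes expected payoff against the mix.
Rock: (1/4)·7 + (1/4)·15 + (1/2)·4 = 15/2
Paper: (1/4)·4 + (1/4)·6 + (1/2)·13 = 9
Scissors: (1/4)·9 + (1/4)·7 + (1/2)·15 = 23/2
Highest expected payoff is 23/2, from Scissors.

Scissors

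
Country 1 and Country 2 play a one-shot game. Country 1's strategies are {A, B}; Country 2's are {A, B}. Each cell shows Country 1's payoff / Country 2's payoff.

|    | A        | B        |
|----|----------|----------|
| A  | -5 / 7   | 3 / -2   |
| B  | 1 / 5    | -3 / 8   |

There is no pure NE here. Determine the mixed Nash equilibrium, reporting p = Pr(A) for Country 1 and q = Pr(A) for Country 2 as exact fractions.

p = 1/4, q = 1/2

Each player's mixing probability is pinned down by making the *other* player indifferent.
Country 2 indifferent between A and B: p·7 + (1−p)·5 = p·(-2) + (1−p)·8 ⟹ 5 + 2p = 8 + (-10)p ⟹ p = 1/4.
Country 1 indifferent between A and B: q·(-5) + (1−q)·3 = q·1 + (1−q)·(-3) ⟹ 3 + (-8)q = (-3) + 4q ⟹ q = 1/2.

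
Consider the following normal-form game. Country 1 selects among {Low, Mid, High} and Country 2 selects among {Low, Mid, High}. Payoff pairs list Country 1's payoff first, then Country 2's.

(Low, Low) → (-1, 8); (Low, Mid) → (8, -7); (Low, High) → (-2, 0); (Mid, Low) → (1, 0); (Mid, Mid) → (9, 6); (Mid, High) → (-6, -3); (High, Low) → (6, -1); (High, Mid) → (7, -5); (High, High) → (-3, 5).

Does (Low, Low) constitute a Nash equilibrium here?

No

Holding Country 2 at Low: Country 1 gets -1 from Low but could get 6 by switching to High. Country 1 has a profitable deviation.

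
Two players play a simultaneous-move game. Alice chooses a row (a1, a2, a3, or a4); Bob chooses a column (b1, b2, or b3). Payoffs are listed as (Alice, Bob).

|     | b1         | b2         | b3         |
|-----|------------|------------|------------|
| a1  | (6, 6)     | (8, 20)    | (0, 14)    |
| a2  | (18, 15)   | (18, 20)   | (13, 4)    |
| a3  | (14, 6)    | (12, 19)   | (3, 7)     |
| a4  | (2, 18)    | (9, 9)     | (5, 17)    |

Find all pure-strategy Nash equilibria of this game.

(a2, b2)

Check mutual best responses: a cell is a NE iff neither player can gain by unilaterally deviating.
Alice's best responses — vs b1: a2 (payoff 18); vs b2: a2 (payoff 18); vs b3: a2 (payoff 13).
Bob's best responses — vs a1: b2 (payoff 20); vs a2: b2 (payoff 20); vs a3: b2 (payoff 19); vs a4: b1 (payoff 18).
The only mutual best response is (a2, b2); neither player gains by switching there.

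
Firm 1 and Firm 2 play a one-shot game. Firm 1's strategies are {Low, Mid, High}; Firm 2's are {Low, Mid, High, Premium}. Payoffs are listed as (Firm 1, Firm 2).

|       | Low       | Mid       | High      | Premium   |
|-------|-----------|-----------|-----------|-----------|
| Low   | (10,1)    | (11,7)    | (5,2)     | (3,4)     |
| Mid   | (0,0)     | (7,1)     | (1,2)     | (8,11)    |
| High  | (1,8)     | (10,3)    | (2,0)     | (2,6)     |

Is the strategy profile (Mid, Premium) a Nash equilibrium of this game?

Yes

Holding Firm 2 at Premium: Firm 1 gets 8 from Mid, versus 3 from Low, 2 from High. No profitable deviation for Firm 1.
Holding Firm 1 at Mid: Firm 2 gets 11 from Premium, versus 0 from Low, 1 from Mid, 2 from High. No profitable deviation for Firm 2 either.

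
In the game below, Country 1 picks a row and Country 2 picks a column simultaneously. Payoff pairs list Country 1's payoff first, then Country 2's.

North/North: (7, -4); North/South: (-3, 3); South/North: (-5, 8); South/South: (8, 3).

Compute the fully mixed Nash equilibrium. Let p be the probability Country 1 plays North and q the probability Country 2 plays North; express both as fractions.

Each player's mixing probability is pinned down by making the *other* player indifferent.
Country 2 indifferent between North and South: p·(-4) + (1−p)·8 = p·3 + (1−p)·3 ⟹ 8 + (-12)p = 3 + 0p ⟹ p = 5/12.
Country 1 indifferent between North and South: q·7 + (1−q)·(-3) = q·(-5) + (1−q)·8 ⟹ (-3) + 10q = 8 + (-13)q ⟹ q = 11/23.

p = 5/12, q = 11/23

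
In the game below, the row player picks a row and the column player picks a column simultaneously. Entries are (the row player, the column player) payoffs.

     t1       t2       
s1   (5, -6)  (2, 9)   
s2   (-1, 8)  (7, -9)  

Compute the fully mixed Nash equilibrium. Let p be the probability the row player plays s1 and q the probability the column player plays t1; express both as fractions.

p = 17/32, q = 5/11

In a mixed NE each player is indifferent between their pure strategies, so the opponent's mix sets the indifference.
The column player indifferent between t1 and t2: p·(-6) + (1−p)·8 = p·9 + (1−p)·(-9) ⟹ 8 + (-14)p = (-9) + 18p ⟹ p = 17/32.
The row player indifferent between s1 and s2: q·5 + (1−q)·2 = q·(-1) + (1−q)·7 ⟹ 2 + 3q = 7 + (-8)q ⟹ q = 5/11.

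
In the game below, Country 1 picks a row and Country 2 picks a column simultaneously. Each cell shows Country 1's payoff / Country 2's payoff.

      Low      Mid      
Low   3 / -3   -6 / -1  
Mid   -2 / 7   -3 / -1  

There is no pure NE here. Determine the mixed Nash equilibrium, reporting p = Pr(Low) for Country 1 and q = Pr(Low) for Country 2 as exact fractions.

Each player's mixing probability is pinned down by making the *other* player indifferent.
Country 2 indifferent between Low and Mid: p·(-3) + (1−p)·7 = p·(-1) + (1−p)·(-1) ⟹ 7 + (-10)p = (-1) + 0p ⟹ p = 4/5.
Country 1 indifferent between Low and Mid: q·3 + (1−q)·(-6) = q·(-2) + (1−q)·(-3) ⟹ (-6) + 9q = (-3) + 1q ⟹ q = 3/8.

p = 4/5, q = 3/8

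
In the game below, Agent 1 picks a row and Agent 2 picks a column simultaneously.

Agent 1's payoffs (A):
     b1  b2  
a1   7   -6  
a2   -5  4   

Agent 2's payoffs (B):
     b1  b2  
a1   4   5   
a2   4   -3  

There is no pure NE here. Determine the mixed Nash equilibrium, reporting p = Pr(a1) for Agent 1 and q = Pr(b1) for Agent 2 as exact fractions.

p = 7/8, q = 5/11

Each player's mixing probability is pinned down by making the *other* player indifferent.
Agent 2 indifferent between b1 and b2: p·4 + (1−p)·4 = p·5 + (1−p)·(-3) ⟹ 4 + 0p = (-3) + 8p ⟹ p = 7/8.
Agent 1 indifferent between a1 and a2: q·7 + (1−q)·(-6) = q·(-5) + (1−q)·4 ⟹ (-6) + 13q = 4 + (-9)q ⟹ q = 5/11.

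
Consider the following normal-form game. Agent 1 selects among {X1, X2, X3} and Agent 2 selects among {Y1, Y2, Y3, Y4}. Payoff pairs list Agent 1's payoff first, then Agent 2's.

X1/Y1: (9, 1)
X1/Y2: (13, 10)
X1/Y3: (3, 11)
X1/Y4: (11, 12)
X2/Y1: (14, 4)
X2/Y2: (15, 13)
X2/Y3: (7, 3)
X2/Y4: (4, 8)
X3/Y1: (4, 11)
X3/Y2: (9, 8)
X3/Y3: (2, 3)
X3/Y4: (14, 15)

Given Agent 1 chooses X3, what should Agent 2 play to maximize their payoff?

With Agent 1 fixed at X3, Agent 2's payoffs are: Y1 → 11, Y2 → 8, Y3 → 3, Y4 → 15.
The maximum is 15, achieved by Y4.

Y4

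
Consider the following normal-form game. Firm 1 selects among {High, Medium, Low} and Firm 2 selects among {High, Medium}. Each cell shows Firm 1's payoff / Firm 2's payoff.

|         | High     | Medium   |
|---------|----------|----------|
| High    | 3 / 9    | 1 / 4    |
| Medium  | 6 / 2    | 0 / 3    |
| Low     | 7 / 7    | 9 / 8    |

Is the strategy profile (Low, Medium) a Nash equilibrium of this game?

Yes

Holding Firm 2 at Medium: Firm 1 gets 9 from Low, versus 1 from High, 0 from Medium. No profitable deviation for Firm 1.
Holding Firm 1 at Low: Firm 2 gets 8 from Medium, versus 7 from High. No profitable deviation for Firm 2 either.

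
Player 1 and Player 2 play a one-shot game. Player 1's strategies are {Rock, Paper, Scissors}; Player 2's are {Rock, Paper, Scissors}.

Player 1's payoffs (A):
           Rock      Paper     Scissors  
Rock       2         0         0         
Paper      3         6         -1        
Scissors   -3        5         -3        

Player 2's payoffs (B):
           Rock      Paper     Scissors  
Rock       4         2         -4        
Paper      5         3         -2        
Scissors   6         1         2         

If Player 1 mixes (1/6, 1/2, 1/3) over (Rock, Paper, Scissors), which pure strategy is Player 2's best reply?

Rock

Compute Player 2's expected payoff from each pure strategy against the given mix.
Rock: (1/6)·4 + (1/2)·5 + (1/3)·6 = 31/6
Paper: (1/6)·2 + (1/2)·3 + (1/3)·1 = 13/6
Scissors: (1/6)·(-4) + (1/2)·(-2) + (1/3)·2 = -1
Highest expected payoff is 31/6, from Rock.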